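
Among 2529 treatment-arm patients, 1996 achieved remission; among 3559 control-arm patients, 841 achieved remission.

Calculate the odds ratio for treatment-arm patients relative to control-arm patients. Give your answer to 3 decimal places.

12.103

odds, treatment-arm patients = 1996/533 = 3.7448
odds, control-arm patients = 841/2718 = 0.3094
OR = 3.7448 / 0.3094 = 12.103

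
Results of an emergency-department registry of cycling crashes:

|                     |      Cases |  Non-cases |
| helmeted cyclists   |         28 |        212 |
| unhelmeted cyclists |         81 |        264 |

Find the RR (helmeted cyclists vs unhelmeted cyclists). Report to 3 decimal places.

risk, helmeted cyclists = 28/240 = 0.1167
risk, unhelmeted cyclists = 81/345 = 0.2348
RR = 0.1167 / 0.2348 = 0.497

RR: 0.497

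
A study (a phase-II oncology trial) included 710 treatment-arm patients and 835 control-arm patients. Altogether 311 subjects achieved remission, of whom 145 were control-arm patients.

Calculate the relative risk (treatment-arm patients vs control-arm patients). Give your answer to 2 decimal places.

treatment-arm patients with the outcome: 311 − 145 = 166
treatment-arm patients without the outcome: 710 − 166 = 544
control-arm patients without the outcome: 835 − 145 = 690
risk, treatment-arm patients = 166/710 = 0.2338
risk, control-arm patients = 145/835 = 0.1737
RR = 0.2338 / 0.1737 = 1.35

1.35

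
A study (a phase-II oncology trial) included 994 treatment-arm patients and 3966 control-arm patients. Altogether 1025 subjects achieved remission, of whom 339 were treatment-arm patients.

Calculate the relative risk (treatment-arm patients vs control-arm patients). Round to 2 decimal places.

treatment-arm patients without the outcome: 994 − 339 = 655
control-arm patients with the outcome: 1025 − 339 = 686
control-arm patients without the outcome: 3966 − 686 = 3280
risk, treatment-arm patients = 339/994 = 0.3410
risk, control-arm patients = 686/3966 = 0.1730
RR = 0.3410 / 0.1730 = 1.97

RR ≈ 1.97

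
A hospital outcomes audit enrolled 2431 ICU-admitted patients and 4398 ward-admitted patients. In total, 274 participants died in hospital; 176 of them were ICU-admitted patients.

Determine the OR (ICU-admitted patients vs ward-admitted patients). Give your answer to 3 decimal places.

OR ≈ 3.425

ICU-admitted patients without the outcome: 2431 − 176 = 2255
ward-admitted patients with the outcome: 274 − 176 = 98
ward-admitted patients without the outcome: 4398 − 98 = 4300
OR = (176 × 4300) / (2255 × 98) = 756800/220990 ≈ 3.425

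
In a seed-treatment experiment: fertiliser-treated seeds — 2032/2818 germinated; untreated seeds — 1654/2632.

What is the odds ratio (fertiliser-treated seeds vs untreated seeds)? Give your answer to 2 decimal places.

OR = (2032 × 978) / (786 × 1654) = 1987296/1300044 ≈ 1.53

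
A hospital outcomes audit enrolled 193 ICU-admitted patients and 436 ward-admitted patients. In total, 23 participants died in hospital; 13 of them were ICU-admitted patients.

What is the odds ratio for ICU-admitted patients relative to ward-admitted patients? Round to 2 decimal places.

3.08

ICU-admitted patients without the outcome: 193 − 13 = 180
ward-admitted patients with the outcome: 23 − 13 = 10
ward-admitted patients without the outcome: 436 − 10 = 426
odds, ICU-admitted patients = 13/180 = 0.07222
odds, ward-admitted patients = 10/426 = 0.02347
OR = 0.07222 / 0.02347 = 3.08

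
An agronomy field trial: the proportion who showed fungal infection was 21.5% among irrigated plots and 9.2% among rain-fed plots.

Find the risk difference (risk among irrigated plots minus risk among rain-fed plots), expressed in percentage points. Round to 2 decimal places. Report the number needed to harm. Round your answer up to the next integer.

RD = 12.30; NNH = 9

risk difference = 0.2150 − 0.0920 = 0.1230 → 12.30 percentage points
absolute risk difference = 0.123000
1 / 0.123000 = 8.130 → round up → 9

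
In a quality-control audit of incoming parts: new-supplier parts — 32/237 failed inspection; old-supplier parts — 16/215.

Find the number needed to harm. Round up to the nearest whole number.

risk, new-supplier parts = 32/237 = 0.135021
risk, old-supplier parts = 16/215 = 0.074419
absolute risk difference = 0.060602
1 / 0.060602 = 16.501 → round up → 17

17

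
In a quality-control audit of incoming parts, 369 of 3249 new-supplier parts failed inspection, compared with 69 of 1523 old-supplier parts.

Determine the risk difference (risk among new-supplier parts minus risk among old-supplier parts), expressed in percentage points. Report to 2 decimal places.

RD = 6.83

risk, new-supplier parts = 369/3249 = 0.11357
risk, old-supplier parts = 69/1523 = 0.04531
risk difference = 0.11357 − 0.04531 = 0.06827 → 6.83 percentage points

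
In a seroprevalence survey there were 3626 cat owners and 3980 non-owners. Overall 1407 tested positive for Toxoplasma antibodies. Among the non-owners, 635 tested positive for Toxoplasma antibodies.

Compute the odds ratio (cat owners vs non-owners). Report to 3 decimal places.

1.425

cat owners with the outcome: 1407 − 635 = 772
cat owners without the outcome: 3626 − 772 = 2854
non-owners without the outcome: 3980 − 635 = 3345
odds, cat owners = 772/2854 = 0.2705
odds, non-owners = 635/3345 = 0.1898
OR = 0.2705 / 0.1898 = 1.425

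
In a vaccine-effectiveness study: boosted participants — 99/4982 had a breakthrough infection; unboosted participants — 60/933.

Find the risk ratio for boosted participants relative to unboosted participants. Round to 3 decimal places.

risk, boosted participants = 99/4982 = 0.01987
risk, unboosted participants = 60/933 = 0.06431
RR = 0.01987 / 0.06431 = 0.309

RR = 0.309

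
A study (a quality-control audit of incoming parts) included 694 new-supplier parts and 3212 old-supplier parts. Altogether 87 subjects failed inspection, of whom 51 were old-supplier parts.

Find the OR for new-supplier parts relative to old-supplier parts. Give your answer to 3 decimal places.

OR = 3.391

new-supplier parts with the outcome: 87 − 51 = 36
new-supplier parts without the outcome: 694 − 36 = 658
old-supplier parts without the outcome: 3212 − 51 = 3161
OR = (36 × 3161) / (658 × 51) = 113796/33558 ≈ 3.391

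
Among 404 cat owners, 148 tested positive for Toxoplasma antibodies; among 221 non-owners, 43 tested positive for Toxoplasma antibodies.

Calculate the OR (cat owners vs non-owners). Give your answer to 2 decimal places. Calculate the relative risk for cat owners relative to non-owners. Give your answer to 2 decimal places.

odds, cat owners = 148/256 = 0.5781
odds, non-owners = 43/178 = 0.2416
OR = 0.5781 / 0.2416 = 2.39
risk, cat owners = 148/404 = 0.3663
risk, non-owners = 43/221 = 0.1946
RR = 0.3663 / 0.1946 = 1.88

OR = 2.39; RR = 1.88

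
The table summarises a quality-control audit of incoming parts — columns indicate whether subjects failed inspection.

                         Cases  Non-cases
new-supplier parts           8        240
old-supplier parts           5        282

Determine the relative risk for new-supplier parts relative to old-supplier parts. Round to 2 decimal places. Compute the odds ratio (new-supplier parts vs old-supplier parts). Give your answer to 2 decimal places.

RR = 1.85; OR = 1.88

risk, new-supplier parts = 8/248 = 0.03226
risk, old-supplier parts = 5/287 = 0.01742
RR = 0.03226 / 0.01742 = 1.85
OR = (8 × 282) / (240 × 5) = 2256/1200 ≈ 1.88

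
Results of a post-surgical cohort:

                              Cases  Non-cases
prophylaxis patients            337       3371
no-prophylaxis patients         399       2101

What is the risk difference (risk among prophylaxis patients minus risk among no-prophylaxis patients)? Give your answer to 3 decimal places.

RD = -0.069

risk, prophylaxis patients = 337/3708 = 0.0909
risk, no-prophylaxis patients = 399/2500 = 0.1596
risk difference = 0.0909 − 0.1596 = -0.069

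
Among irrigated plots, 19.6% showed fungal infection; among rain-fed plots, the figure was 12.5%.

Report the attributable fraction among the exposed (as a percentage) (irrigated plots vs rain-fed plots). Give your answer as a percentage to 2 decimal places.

AR% = (0.1960 − 0.1250) / 0.1960 = 0.3622 → 36.22%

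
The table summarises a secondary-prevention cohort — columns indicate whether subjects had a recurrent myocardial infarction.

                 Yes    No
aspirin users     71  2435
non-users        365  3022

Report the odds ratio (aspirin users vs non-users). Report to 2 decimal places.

odds, aspirin users = 71/2435 = 0.02916
odds, non-users = 365/3022 = 0.12078
OR = 0.02916 / 0.12078 = 0.24

0.24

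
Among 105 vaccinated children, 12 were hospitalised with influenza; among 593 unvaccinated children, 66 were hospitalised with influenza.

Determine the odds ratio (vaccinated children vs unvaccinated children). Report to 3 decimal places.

OR = (12 × 527) / (93 × 66) = 6324/6138 ≈ 1.030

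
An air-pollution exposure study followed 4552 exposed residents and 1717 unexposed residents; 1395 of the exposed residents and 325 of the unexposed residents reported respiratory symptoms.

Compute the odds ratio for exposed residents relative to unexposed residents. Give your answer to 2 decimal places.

OR = (1395 × 1392) / (3157 × 325) = 1941840/1026025 ≈ 1.89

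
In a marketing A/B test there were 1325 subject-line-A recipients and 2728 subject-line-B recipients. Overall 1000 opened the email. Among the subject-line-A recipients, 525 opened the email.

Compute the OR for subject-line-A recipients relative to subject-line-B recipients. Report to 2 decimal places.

OR ≈ 3.11

subject-line-A recipients without the outcome: 1325 − 525 = 800
subject-line-B recipients with the outcome: 1000 − 525 = 475
subject-line-B recipients without the outcome: 2728 − 475 = 2253
odds, subject-line-A recipients = 525/800 = 0.6562
odds, subject-line-B recipients = 475/2253 = 0.2108
OR = 0.6562 / 0.2108 = 3.11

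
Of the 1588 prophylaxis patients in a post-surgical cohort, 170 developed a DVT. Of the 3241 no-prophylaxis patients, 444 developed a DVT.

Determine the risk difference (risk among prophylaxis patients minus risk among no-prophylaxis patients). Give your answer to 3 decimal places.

RD = -0.030

risk, prophylaxis patients = 170/1588 = 0.1071
risk, no-prophylaxis patients = 444/3241 = 0.1370
risk difference = 0.1071 − 0.1370 = -0.030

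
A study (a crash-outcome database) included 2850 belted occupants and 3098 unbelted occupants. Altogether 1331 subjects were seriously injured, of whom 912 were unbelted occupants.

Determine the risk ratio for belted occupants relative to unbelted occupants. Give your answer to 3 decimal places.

RR ≈ 0.499

belted occupants with the outcome: 1331 − 912 = 419
belted occupants without the outcome: 2850 − 419 = 2431
unbelted occupants without the outcome: 3098 − 912 = 2186
risk, belted occupants = 419/2850 = 0.1470
risk, unbelted occupants = 912/3098 = 0.2944
RR = 0.1470 / 0.2944 = 0.499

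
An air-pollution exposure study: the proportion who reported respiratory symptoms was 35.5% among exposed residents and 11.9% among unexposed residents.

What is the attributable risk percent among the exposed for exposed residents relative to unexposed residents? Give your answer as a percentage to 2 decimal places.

AR% = (0.3550 − 0.1190) / 0.3550 = 0.6648 → 66.48%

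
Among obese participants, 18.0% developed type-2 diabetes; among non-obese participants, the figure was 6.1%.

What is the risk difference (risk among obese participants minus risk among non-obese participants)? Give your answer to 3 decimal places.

risk difference = 0.1800 − 0.0610 = 0.119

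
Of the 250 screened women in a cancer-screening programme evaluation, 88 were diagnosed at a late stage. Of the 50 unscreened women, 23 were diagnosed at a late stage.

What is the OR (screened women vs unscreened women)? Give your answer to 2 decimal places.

odds, screened women = 88/162 = 0.5432
odds, unscreened women = 23/27 = 0.8519
OR = 0.5432 / 0.8519 = 0.64

OR: 0.64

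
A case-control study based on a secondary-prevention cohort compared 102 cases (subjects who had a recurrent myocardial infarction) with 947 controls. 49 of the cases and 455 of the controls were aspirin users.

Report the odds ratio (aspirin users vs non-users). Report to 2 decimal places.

odds, aspirin users = 49/455 = 0.1077
odds, non-users = 53/492 = 0.1077
OR = 0.1077 / 0.1077 = 1.00

1.00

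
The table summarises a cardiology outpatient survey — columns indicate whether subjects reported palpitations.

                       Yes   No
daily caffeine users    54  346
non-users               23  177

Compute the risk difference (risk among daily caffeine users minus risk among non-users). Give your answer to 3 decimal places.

0.020

risk, daily caffeine users = 54/400 = 0.1350
risk, non-users = 23/200 = 0.1150
risk difference = 0.1350 − 0.1150 = 0.020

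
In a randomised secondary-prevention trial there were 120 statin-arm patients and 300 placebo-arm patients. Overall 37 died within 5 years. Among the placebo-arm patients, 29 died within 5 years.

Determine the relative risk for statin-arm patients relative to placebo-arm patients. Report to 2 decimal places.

statin-arm patients with the outcome: 37 − 29 = 8
statin-arm patients without the outcome: 120 − 8 = 112
placebo-arm patients without the outcome: 300 − 29 = 271
risk, statin-arm patients = 8/120 = 0.0667
risk, placebo-arm patients = 29/300 = 0.0967
RR = 0.0667 / 0.0967 = 0.69

0.69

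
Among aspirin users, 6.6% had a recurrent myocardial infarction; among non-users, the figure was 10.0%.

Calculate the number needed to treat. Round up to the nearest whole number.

NNT ≈ 30

absolute risk difference = 0.034000
1 / 0.034000 = 29.412 → round up → 30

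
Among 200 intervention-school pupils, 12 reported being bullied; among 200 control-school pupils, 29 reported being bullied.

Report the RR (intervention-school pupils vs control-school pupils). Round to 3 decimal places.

RR = 0.414

risk, intervention-school pupils = 12/200 = 0.0600
risk, control-school pupils = 29/200 = 0.1450
RR = 0.0600 / 0.1450 = 0.414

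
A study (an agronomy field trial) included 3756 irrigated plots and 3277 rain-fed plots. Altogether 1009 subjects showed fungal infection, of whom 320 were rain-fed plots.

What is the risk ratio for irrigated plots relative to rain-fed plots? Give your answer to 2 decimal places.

RR: 1.88

irrigated plots with the outcome: 1009 − 320 = 689
irrigated plots without the outcome: 3756 − 689 = 3067
rain-fed plots without the outcome: 3277 − 320 = 2957
risk, irrigated plots = 689/3756 = 0.1834
risk, rain-fed plots = 320/3277 = 0.0977
RR = 0.1834 / 0.0977 = 1.88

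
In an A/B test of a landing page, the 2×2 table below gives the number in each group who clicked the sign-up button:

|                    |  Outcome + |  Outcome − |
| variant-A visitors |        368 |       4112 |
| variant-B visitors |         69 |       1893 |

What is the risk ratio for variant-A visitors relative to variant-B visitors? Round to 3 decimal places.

risk, variant-A visitors = 368/4480 = 0.08214
risk, variant-B visitors = 69/1962 = 0.03517
RR = 0.08214 / 0.03517 = 2.336

RR ≈ 2.336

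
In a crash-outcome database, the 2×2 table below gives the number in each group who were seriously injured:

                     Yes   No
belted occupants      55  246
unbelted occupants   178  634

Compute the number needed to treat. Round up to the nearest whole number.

risk, belted occupants = 55/301 = 0.182724
risk, unbelted occupants = 178/812 = 0.219212
absolute risk difference = 0.036488
1 / 0.036488 = 27.406 → round up → 28

28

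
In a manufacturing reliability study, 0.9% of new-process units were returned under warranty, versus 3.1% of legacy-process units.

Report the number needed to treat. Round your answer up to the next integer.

absolute risk difference = 0.022000
1 / 0.022000 = 45.455 → round up → 46

NNT: 46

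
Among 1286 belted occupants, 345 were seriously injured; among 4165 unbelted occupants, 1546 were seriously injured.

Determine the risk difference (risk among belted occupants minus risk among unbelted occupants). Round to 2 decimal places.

-0.10

risk, belted occupants = 345/1286 = 0.2683
risk, unbelted occupants = 1546/4165 = 0.3712
risk difference = 0.2683 − 0.3712 = -0.10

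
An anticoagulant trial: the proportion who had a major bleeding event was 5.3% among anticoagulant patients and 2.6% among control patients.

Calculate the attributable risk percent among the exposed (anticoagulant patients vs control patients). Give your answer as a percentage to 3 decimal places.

AR% = (0.05300 − 0.02600) / 0.05300 = 0.5094 → 50.943%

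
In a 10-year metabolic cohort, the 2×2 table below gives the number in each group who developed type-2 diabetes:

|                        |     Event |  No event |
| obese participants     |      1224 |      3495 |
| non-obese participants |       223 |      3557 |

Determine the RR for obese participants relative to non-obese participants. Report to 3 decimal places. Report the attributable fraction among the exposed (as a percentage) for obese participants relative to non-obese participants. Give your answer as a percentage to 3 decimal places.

risk, obese participants = 1224/4719 = 0.2594
risk, non-obese participants = 223/3780 = 0.0590
RR = 0.2594 / 0.0590 = 4.397
AR% = (0.2594 − 0.0590) / 0.2594 = 0.7726 → 77.255%

RR = 4.397; AR% = 77.255%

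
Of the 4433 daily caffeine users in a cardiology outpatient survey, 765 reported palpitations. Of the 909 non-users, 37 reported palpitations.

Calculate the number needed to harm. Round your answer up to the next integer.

8

risk, daily caffeine users = 765/4433 = 0.172569
risk, non-users = 37/909 = 0.040704
absolute risk difference = 0.131865
1 / 0.131865 = 7.584 → round up → 8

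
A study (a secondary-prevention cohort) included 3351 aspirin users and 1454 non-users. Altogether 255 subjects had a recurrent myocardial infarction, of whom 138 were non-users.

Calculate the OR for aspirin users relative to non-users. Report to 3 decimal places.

OR: 0.345

aspirin users with the outcome: 255 − 138 = 117
aspirin users without the outcome: 3351 − 117 = 3234
non-users without the outcome: 1454 − 138 = 1316
OR = (117 × 1316) / (3234 × 138) = 153972/446292 ≈ 0.345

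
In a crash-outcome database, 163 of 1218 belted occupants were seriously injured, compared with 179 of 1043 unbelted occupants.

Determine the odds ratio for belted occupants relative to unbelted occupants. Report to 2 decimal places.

OR = (163 × 864) / (1055 × 179) = 140832/188845 ≈ 0.75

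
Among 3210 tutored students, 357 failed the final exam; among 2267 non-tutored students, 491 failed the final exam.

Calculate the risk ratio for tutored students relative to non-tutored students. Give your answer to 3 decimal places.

0.513

risk, tutored students = 357/3210 = 0.1112
risk, non-tutored students = 491/2267 = 0.2166
RR = 0.1112 / 0.2166 = 0.513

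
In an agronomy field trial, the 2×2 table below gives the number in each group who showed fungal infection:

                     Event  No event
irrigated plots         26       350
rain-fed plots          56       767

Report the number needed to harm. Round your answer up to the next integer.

risk, irrigated plots = 26/376 = 0.069149
risk, rain-fed plots = 56/823 = 0.068044
absolute risk difference = 0.001105
1 / 0.001105 = 904.977 → round up → 905

NNH ≈ 905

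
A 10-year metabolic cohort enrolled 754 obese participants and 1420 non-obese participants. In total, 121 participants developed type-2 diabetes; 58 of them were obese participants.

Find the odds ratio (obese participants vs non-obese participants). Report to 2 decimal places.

obese participants without the outcome: 754 − 58 = 696
non-obese participants with the outcome: 121 − 58 = 63
non-obese participants without the outcome: 1420 − 63 = 1357
OR = (58 × 1357) / (696 × 63) = 78706/43848 ≈ 1.79

OR = 1.79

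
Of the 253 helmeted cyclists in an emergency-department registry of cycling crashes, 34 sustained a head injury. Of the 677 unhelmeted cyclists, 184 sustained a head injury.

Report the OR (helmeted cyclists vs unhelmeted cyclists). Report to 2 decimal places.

OR = 0.42

odds, helmeted cyclists = 34/219 = 0.1553
odds, unhelmeted cyclists = 184/493 = 0.3732
OR = 0.1553 / 0.3732 = 0.42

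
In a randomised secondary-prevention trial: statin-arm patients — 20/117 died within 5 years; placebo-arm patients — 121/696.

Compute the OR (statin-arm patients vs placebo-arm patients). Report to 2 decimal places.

OR ≈ 0.98

odds, statin-arm patients = 20/97 = 0.2062
odds, placebo-arm patients = 121/575 = 0.2104
OR = 0.2062 / 0.2104 = 0.98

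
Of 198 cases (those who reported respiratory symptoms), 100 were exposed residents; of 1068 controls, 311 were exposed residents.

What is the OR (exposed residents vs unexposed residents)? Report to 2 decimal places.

OR = (100 × 757) / (311 × 98) = 75700/30478 ≈ 2.48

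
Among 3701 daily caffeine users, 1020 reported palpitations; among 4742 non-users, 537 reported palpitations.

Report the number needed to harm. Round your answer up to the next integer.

risk, daily caffeine users = 1020/3701 = 0.275601
risk, non-users = 537/4742 = 0.113243
absolute risk difference = 0.162358
1 / 0.162358 = 6.159 → round up → 7

NNH = 7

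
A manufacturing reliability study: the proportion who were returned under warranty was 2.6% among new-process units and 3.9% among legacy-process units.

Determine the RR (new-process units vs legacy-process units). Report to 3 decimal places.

RR = 0.02600 / 0.03900 = 0.667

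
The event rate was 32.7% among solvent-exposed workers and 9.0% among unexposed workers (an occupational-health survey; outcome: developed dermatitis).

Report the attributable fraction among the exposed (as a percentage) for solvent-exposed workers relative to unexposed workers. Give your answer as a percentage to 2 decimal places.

AR% = (0.3270 − 0.0900) / 0.3270 = 0.7248 → 72.48%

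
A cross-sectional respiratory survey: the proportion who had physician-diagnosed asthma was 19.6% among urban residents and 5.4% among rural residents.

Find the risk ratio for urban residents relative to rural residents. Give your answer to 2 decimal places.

RR = 0.1960 / 0.0540 = 3.63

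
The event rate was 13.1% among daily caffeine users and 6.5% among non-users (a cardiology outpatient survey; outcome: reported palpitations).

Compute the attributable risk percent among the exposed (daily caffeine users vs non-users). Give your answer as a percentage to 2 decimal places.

AR% = (0.1310 − 0.0650) / 0.1310 = 0.5038 → 50.38%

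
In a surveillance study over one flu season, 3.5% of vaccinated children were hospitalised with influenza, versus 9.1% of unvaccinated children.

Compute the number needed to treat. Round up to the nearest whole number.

NNT = 18

absolute risk difference = 0.056000
1 / 0.056000 = 17.857 → round up → 18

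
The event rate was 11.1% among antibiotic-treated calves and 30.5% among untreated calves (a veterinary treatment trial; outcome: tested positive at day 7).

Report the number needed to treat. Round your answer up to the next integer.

absolute risk difference = 0.194000
1 / 0.194000 = 5.155 → round up → 6

6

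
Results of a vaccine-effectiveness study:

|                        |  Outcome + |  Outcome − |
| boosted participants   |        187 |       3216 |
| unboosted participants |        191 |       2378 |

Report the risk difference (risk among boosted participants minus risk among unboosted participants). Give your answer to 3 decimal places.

risk, boosted participants = 187/3403 = 0.0550
risk, unboosted participants = 191/2569 = 0.0743
risk difference = 0.0550 − 0.0743 = -0.019

-0.019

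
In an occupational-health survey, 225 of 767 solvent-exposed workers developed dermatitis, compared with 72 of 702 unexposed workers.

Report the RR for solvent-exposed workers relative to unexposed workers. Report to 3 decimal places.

risk, solvent-exposed workers = 225/767 = 0.2934
risk, unexposed workers = 72/702 = 0.1026
RR = 0.2934 / 0.1026 = 2.860

2.860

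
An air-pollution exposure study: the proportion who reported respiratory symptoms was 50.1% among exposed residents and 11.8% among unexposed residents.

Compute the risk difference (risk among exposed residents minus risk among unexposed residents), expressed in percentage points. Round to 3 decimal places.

38.300

risk difference = 0.5010 − 0.1180 = 0.3830 → 38.300 percentage points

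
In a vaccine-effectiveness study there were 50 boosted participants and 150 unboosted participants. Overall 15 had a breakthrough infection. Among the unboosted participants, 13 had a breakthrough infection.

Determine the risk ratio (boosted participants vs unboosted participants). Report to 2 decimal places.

boosted participants with the outcome: 15 − 13 = 2
boosted participants without the outcome: 50 − 2 = 48
unboosted participants without the outcome: 150 − 13 = 137
risk, boosted participants = 2/50 = 0.04000
risk, unboosted participants = 13/150 = 0.08667
RR = 0.04000 / 0.08667 = 0.46

RR = 0.46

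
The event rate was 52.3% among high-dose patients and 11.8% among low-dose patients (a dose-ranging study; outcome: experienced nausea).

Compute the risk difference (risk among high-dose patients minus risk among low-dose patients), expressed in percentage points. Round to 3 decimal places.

risk difference = 0.5230 − 0.1180 = 0.4050 → 40.500 percentage points

40.500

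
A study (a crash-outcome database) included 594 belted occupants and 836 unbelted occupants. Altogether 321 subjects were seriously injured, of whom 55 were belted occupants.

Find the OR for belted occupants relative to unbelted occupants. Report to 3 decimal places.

0.219

belted occupants without the outcome: 594 − 55 = 539
unbelted occupants with the outcome: 321 − 55 = 266
unbelted occupants without the outcome: 836 − 266 = 570
odds, belted occupants = 55/539 = 0.1020
odds, unbelted occupants = 266/570 = 0.4667
OR = 0.1020 / 0.4667 = 0.219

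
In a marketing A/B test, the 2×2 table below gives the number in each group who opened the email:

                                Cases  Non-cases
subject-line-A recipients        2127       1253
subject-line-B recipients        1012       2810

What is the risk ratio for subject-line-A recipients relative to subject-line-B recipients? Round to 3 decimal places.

risk, subject-line-A recipients = 2127/3380 = 0.6293
risk, subject-line-B recipients = 1012/3822 = 0.2648
RR = 0.6293 / 0.2648 = 2.377

RR ≈ 2.377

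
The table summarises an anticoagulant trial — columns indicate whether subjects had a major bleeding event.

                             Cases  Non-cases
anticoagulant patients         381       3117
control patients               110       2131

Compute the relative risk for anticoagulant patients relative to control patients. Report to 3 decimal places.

2.219

risk, anticoagulant patients = 381/3498 = 0.10892
risk, control patients = 110/2241 = 0.04909
RR = 0.10892 / 0.04909 = 2.219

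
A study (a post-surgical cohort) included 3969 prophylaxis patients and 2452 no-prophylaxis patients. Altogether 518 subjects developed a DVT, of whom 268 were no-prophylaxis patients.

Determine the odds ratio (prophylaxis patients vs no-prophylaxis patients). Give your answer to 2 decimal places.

0.55

prophylaxis patients with the outcome: 518 − 268 = 250
prophylaxis patients without the outcome: 3969 − 250 = 3719
no-prophylaxis patients without the outcome: 2452 − 268 = 2184
OR = (250 × 2184) / (3719 × 268) = 546000/996692 ≈ 0.55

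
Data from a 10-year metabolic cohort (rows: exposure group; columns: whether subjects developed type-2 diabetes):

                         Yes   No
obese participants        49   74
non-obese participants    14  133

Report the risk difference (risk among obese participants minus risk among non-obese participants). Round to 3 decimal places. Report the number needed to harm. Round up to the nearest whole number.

RD = 0.303; NNH = 4

risk, obese participants = 49/123 = 0.3984
risk, non-obese participants = 14/147 = 0.0952
risk difference = 0.3984 − 0.0952 = 0.303
absolute risk difference = 0.303136
1 / 0.303136 = 3.299 → round up → 4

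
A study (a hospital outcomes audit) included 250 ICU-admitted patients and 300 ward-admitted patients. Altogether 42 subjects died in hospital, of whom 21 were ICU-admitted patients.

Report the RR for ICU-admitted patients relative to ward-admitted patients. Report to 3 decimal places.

ICU-admitted patients without the outcome: 250 − 21 = 229
ward-admitted patients with the outcome: 42 − 21 = 21
ward-admitted patients without the outcome: 300 − 21 = 279
risk, ICU-admitted patients = 21/250 = 0.0840
risk, ward-admitted patients = 21/300 = 0.0700
RR = 0.0840 / 0.0700 = 1.200

1.200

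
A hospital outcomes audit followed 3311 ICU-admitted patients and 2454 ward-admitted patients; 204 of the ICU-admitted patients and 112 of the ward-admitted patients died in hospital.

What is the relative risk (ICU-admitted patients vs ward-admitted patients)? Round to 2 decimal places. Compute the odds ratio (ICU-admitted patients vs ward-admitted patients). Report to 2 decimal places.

risk, ICU-admitted patients = 204/3311 = 0.06161
risk, ward-admitted patients = 112/2454 = 0.04564
RR = 0.06161 / 0.04564 = 1.35
odds, ICU-admitted patients = 204/3107 = 0.06566
odds, ward-admitted patients = 112/2342 = 0.04782
OR = 0.06566 / 0.04782 = 1.37

RR = 1.35; OR = 1.37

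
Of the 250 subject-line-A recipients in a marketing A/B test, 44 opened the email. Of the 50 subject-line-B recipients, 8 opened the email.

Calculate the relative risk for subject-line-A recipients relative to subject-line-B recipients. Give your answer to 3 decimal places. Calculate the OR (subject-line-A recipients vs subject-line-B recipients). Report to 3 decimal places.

RR = 1.100; OR = 1.121

risk, subject-line-A recipients = 44/250 = 0.1760
risk, subject-line-B recipients = 8/50 = 0.1600
RR = 0.1760 / 0.1600 = 1.100
odds, subject-line-A recipients = 44/206 = 0.2136
odds, subject-line-B recipients = 8/42 = 0.1905
OR = 0.2136 / 0.1905 = 1.121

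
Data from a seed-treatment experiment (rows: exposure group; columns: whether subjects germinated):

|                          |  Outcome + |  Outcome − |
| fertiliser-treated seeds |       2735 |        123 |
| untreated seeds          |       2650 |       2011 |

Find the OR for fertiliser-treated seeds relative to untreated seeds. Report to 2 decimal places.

odds, fertiliser-treated seeds = 2735/123 = 22.2358
odds, untreated seeds = 2650/2011 = 1.3178
OR = 22.2358 / 1.3178 = 16.87

16.87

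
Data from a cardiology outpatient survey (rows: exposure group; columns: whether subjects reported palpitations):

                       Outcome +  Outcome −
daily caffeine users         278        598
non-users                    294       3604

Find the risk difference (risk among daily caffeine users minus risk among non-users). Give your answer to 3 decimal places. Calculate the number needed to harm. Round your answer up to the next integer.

risk, daily caffeine users = 278/876 = 0.3174
risk, non-users = 294/3898 = 0.0754
risk difference = 0.3174 − 0.0754 = 0.242
absolute risk difference = 0.241928
1 / 0.241928 = 4.133 → round up → 5

RD = 0.242; NNH = 5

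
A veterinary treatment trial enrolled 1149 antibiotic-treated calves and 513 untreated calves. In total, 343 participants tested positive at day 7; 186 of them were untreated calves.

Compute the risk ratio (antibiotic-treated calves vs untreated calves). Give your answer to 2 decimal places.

0.38

antibiotic-treated calves with the outcome: 343 − 186 = 157
antibiotic-treated calves without the outcome: 1149 − 157 = 992
untreated calves without the outcome: 513 − 186 = 327
risk, antibiotic-treated calves = 157/1149 = 0.1366
risk, untreated calves = 186/513 = 0.3626
RR = 0.1366 / 0.3626 = 0.38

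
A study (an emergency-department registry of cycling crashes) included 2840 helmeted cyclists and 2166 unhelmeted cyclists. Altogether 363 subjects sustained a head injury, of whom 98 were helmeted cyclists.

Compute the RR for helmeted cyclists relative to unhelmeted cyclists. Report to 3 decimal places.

helmeted cyclists without the outcome: 2840 − 98 = 2742
unhelmeted cyclists with the outcome: 363 − 98 = 265
unhelmeted cyclists without the outcome: 2166 − 265 = 1901
risk, helmeted cyclists = 98/2840 = 0.03451
risk, unhelmeted cyclists = 265/2166 = 0.12235
RR = 0.03451 / 0.12235 = 0.282

0.282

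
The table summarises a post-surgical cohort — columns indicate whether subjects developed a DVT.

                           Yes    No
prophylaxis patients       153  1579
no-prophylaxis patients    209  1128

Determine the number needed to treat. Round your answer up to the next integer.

risk, prophylaxis patients = 153/1732 = 0.088337
risk, no-prophylaxis patients = 209/1337 = 0.156320
absolute risk difference = 0.067983
1 / 0.067983 = 14.710 → round up → 15

NNT = 15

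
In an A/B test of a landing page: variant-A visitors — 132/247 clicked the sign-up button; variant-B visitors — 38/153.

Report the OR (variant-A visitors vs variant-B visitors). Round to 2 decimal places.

OR = (132 × 115) / (115 × 38) = 15180/4370 ≈ 3.47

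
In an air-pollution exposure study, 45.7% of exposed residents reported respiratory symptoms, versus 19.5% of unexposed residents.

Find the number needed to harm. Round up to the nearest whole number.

absolute risk difference = 0.262000
1 / 0.262000 = 3.817 → round up → 4

NNH: 4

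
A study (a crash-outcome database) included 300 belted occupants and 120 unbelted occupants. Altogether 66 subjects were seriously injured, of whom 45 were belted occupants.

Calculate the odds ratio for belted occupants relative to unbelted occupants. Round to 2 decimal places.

0.83

belted occupants without the outcome: 300 − 45 = 255
unbelted occupants with the outcome: 66 − 45 = 21
unbelted occupants without the outcome: 120 − 21 = 99
OR = (45 × 99) / (255 × 21) = 4455/5355 ≈ 0.83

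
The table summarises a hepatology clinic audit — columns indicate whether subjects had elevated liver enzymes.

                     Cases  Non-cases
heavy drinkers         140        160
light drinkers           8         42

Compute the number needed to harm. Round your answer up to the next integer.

risk, heavy drinkers = 140/300 = 0.466667
risk, light drinkers = 8/50 = 0.160000
absolute risk difference = 0.306667
1 / 0.306667 = 3.261 → round up → 4

NNH = 4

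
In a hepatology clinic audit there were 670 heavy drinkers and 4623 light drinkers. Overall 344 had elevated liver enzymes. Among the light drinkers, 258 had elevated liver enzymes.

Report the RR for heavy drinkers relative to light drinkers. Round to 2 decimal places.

RR ≈ 2.30

heavy drinkers with the outcome: 344 − 258 = 86
heavy drinkers without the outcome: 670 − 86 = 584
light drinkers without the outcome: 4623 − 258 = 4365
risk, heavy drinkers = 86/670 = 0.1284
risk, light drinkers = 258/4623 = 0.0558
RR = 0.1284 / 0.0558 = 2.30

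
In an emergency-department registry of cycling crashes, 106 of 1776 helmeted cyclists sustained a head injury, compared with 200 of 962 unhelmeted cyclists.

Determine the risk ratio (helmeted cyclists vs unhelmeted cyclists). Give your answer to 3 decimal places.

risk, helmeted cyclists = 106/1776 = 0.0597
risk, unhelmeted cyclists = 200/962 = 0.2079
RR = 0.0597 / 0.2079 = 0.287

RR ≈ 0.287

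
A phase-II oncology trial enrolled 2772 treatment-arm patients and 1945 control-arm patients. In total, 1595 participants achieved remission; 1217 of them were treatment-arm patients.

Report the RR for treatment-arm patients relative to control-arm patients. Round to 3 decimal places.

treatment-arm patients without the outcome: 2772 − 1217 = 1555
control-arm patients with the outcome: 1595 − 1217 = 378
control-arm patients without the outcome: 1945 − 378 = 1567
risk, treatment-arm patients = 1217/2772 = 0.4390
risk, control-arm patients = 378/1945 = 0.1943
RR = 0.4390 / 0.1943 = 2.259

2.259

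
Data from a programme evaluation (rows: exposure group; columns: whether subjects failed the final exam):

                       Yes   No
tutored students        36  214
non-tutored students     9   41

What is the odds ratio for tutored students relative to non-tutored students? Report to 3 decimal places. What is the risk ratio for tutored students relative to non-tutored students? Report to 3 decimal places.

OR = 0.766; RR = 0.800

OR = (36 × 41) / (214 × 9) = 1476/1926 ≈ 0.766
risk, tutored students = 36/250 = 0.1440
risk, non-tutored students = 9/50 = 0.1800
RR = 0.1440 / 0.1800 = 0.800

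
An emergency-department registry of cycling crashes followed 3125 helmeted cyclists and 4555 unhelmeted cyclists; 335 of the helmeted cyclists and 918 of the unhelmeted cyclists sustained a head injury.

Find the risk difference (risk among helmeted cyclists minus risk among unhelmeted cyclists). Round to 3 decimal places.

risk, helmeted cyclists = 335/3125 = 0.1072
risk, unhelmeted cyclists = 918/4555 = 0.2015
risk difference = 0.1072 − 0.2015 = -0.094

-0.094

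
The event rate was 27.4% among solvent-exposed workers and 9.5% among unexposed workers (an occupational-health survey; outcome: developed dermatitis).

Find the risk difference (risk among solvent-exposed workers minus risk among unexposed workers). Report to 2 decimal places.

risk difference = 0.2740 − 0.0950 = 0.18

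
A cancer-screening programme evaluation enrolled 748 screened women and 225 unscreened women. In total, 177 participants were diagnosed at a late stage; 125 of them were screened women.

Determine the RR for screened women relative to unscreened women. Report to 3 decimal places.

screened women without the outcome: 748 − 125 = 623
unscreened women with the outcome: 177 − 125 = 52
unscreened women without the outcome: 225 − 52 = 173
risk, screened women = 125/748 = 0.1671
risk, unscreened women = 52/225 = 0.2311
RR = 0.1671 / 0.2311 = 0.723

0.723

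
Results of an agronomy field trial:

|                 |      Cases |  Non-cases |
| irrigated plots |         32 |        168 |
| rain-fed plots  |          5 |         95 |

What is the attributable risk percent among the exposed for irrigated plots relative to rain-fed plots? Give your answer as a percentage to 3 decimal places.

risk, irrigated plots = 32/200 = 0.1600
risk, rain-fed plots = 5/100 = 0.0500
AR% = (0.1600 − 0.0500) / 0.1600 = 0.6875 → 68.750%

68.750%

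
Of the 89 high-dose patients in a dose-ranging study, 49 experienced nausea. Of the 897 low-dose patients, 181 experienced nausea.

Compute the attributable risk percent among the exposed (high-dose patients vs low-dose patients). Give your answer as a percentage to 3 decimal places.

AR% = 63.349%

risk, high-dose patients = 49/89 = 0.5506
risk, low-dose patients = 181/897 = 0.2018
AR% = (0.5506 − 0.2018) / 0.5506 = 0.6335 → 63.349%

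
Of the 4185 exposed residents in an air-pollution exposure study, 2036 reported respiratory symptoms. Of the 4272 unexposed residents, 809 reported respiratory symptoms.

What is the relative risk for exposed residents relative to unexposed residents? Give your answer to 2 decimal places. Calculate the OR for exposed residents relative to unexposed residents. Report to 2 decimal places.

risk, exposed residents = 2036/4185 = 0.4865
risk, unexposed residents = 809/4272 = 0.1894
RR = 0.4865 / 0.1894 = 2.57
odds, exposed residents = 2036/2149 = 0.9474
odds, unexposed residents = 809/3463 = 0.2336
OR = 0.9474 / 0.2336 = 4.06

RR = 2.57; OR = 4.06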